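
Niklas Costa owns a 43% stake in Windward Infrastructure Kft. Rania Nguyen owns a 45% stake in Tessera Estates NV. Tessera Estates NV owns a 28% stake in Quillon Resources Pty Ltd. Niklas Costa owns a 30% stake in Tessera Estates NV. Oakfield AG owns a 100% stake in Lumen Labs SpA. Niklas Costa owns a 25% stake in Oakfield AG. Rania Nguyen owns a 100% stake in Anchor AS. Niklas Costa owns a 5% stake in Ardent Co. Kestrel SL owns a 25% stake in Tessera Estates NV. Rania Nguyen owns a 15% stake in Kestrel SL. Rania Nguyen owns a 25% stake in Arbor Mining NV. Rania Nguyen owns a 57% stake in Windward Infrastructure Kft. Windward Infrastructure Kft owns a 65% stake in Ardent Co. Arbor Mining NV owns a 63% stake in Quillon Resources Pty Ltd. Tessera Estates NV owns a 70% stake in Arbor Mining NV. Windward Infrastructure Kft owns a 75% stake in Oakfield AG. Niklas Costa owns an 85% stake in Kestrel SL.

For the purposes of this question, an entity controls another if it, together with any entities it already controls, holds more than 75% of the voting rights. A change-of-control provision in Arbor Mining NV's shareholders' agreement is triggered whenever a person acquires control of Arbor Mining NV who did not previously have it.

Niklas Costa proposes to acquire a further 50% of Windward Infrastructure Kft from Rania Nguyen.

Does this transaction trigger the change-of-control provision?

The purchase adds only to Niklas's holdings (Rania's stake shrinks), so Niklas is the only person who could newly come to control Arbor.
Niklas holds 85% of Kestrel, so Niklas controls Kestrel.
Neither Niklas nor any entity Niklas controls holds any voting interest in Arbor.
So before the transaction, Niklas does not control Arbor.
After the purchase, Niklas's direct stake in Windward rises to 43% + 50% = 93%, and Rania's stake falls to 7%.
Niklas holds 93% of Windward, so Niklas controls Windward.
Windward and Niklas together hold 75% + 25% = 100% of Oakfield, so Niklas controls Oakfield.
Oakfield holds 100% of Lumen, so Niklas controls Lumen.
After the transaction, neither Niklas nor any entity Niklas controls holds a voting interest in Arbor, so Niklas still does not control it.
No new person acquires control, so the clause is not triggered.

No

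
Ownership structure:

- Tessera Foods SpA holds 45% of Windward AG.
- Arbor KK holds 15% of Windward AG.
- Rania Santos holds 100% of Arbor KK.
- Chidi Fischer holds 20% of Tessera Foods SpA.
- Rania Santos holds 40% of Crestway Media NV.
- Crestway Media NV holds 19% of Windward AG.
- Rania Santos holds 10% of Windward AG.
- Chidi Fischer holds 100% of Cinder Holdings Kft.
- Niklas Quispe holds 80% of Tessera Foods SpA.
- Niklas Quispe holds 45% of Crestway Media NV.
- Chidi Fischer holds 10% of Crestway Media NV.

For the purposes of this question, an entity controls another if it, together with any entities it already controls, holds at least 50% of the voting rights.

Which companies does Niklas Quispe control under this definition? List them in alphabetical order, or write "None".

Niklas holds 80% of Tessera, so Niklas controls Tessera.
No other company's threshold is met.

Tessera Foods SpA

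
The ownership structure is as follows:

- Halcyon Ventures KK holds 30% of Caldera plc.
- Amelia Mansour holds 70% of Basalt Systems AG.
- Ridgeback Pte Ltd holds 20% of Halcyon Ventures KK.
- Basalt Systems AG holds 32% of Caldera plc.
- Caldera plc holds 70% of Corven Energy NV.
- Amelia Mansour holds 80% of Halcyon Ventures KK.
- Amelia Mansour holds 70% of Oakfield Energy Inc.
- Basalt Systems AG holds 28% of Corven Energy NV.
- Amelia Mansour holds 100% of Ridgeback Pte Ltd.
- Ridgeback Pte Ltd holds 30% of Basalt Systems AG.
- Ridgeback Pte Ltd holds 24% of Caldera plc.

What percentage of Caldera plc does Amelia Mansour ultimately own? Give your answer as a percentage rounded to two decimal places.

86.00%

Amelia reaches Caldera along 5 paths.
Via Basalt: 70% × 32% = 22.4%.
Via Ridgeback → Basalt: 100% × 30% × 32% = 9.6%.
Via Ridgeback → Halcyon: 100% × 20% × 30% = 6%.
Via Halcyon: 80% × 30% = 24%.
Via Ridgeback: 100% × 24% = 24%.
Total: 22.4% + 9.6% + 6% + 24% + 24% = 86%.
Rounded: 86.00%.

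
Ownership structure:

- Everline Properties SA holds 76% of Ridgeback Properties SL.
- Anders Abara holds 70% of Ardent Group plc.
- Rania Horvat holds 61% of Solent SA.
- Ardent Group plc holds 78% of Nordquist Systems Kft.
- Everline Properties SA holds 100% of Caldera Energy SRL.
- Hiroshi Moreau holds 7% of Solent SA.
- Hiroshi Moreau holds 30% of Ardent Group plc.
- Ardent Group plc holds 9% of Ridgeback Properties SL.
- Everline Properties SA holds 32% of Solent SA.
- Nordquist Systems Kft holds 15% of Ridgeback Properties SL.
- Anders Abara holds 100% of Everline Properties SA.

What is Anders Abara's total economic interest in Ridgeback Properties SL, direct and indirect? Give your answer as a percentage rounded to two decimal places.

Anders reaches Ridgeback along 3 paths.
Via Ardent: 70% × 9% = 6.3%.
Via Everline: 100% × 76% = 76%.
Via Ardent → Nordquist: 70% × 78% × 15% = 8.19%.
Total: 6.3% + 76% + 8.19% = 90.49%.

90.49%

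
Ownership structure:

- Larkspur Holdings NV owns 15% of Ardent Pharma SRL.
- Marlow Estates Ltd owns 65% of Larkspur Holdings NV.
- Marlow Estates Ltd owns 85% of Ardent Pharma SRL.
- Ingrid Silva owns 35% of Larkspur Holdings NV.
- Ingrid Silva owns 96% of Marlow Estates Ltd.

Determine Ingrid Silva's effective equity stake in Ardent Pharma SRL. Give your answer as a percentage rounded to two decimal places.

96.21%

Ingrid reaches Ardent along 3 paths.
Via Marlow → Larkspur: 96% × 65% × 15% = 9.36%.
Via Larkspur: 35% × 15% = 5.25%.
Via Marlow: 96% × 85% = 81.6%.
Total: 9.36% + 5.25% + 81.6% = 96.21%.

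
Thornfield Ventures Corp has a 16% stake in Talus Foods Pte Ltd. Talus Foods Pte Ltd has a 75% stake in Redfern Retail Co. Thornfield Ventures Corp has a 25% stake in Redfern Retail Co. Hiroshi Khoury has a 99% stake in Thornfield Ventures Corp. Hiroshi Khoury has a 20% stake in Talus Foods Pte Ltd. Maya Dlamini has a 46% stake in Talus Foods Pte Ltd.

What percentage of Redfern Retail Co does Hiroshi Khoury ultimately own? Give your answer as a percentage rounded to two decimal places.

Hiroshi reaches Redfern along 3 paths.
Via Thornfield: 99% × 25% = 24.75%.
Via Talus: 20% × 75% = 15%.
Via Thornfield → Talus: 99% × 16% × 75% = 11.88%.
Total: 24.75% + 15% + 11.88% = 51.63%.

51.63%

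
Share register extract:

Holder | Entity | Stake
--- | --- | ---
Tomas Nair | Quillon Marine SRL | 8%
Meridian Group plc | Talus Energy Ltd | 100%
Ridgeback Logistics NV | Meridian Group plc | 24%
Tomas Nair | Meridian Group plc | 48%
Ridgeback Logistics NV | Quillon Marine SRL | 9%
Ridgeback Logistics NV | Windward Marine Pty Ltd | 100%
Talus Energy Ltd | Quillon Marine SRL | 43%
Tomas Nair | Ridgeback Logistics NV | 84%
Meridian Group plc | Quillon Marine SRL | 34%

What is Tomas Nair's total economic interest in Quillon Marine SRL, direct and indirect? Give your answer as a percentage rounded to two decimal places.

Tomas reaches Quillon along 6 paths.
Via Ridgeback: 84% × 9% = 7.56%.
Via Meridian → Talus: 48% × 100% × 43% = 20.64%.
Via Ridgeback → Meridian → Talus: 84% × 24% × 100% × 43% = 8.6688%.
Via Meridian: 48% × 34% = 16.32%.
Via Ridgeback → Meridian: 84% × 24% × 34% = 6.8544%.
Direct stake: 8% = 8%.
Total: 7.56% + 20.64% + 8.6688% + 16.32% + 6.8544% + 8% = 68.0432%.
Rounded: 68.04%.

68.04%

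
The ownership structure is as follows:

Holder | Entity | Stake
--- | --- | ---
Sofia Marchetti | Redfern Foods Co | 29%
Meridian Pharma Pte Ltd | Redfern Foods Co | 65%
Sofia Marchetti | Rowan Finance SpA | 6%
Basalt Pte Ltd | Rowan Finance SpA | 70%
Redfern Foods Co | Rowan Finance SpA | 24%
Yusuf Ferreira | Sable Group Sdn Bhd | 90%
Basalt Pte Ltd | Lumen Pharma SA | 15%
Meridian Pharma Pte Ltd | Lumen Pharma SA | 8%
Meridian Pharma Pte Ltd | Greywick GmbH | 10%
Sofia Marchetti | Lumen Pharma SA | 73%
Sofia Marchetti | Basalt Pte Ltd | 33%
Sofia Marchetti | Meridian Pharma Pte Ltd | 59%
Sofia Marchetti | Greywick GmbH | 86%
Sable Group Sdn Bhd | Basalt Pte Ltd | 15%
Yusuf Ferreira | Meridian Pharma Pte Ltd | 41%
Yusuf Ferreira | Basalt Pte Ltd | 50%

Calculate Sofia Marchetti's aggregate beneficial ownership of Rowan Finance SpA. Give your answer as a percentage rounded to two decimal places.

45.26%

Sofia reaches Rowan along 4 paths.
Direct stake: 6% = 6%.
Via Basalt: 33% × 70% = 23.1%.
Via Redfern: 29% × 24% = 6.96%.
Via Meridian → Redfern: 59% × 65% × 24% = 9.204%.
Total: 6% + 23.1% + 6.96% + 9.204% = 45.264%.
Rounded: 45.26%.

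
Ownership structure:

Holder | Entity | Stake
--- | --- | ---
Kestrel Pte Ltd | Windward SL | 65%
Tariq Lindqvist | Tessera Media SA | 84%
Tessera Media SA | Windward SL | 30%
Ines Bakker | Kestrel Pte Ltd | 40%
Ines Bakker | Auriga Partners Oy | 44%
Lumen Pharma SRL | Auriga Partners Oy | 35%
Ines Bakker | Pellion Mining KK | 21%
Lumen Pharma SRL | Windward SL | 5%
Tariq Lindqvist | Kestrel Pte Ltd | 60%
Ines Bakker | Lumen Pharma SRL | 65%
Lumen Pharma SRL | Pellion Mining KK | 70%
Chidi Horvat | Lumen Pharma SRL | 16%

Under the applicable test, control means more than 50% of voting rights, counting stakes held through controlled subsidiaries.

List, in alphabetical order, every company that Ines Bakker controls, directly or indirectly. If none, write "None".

Ines holds 65% of Lumen, so Ines controls Lumen.
Lumen and Ines together hold 35% + 44% = 79% of Auriga, so Ines controls Auriga.
Lumen and Ines together hold 70% + 21% = 91% of Pellion, so Ines controls Pellion.
No other company's threshold is met.

Auriga Partners Oy, Lumen Pharma SRL, Pellion Mining KK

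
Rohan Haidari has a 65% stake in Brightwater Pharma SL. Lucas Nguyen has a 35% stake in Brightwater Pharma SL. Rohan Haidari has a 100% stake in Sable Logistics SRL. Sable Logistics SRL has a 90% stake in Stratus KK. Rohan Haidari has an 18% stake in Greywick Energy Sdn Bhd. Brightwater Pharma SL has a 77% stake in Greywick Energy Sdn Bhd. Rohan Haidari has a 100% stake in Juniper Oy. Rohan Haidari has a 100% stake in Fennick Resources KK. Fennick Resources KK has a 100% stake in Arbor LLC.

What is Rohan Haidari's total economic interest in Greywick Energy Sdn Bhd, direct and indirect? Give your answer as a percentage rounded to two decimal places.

Rohan reaches Greywick along 2 paths.
Direct stake: 18% = 18%.
Via Brightwater: 65% × 77% = 50.05%.
Total: 18% + 50.05% = 68.05%.

68.05%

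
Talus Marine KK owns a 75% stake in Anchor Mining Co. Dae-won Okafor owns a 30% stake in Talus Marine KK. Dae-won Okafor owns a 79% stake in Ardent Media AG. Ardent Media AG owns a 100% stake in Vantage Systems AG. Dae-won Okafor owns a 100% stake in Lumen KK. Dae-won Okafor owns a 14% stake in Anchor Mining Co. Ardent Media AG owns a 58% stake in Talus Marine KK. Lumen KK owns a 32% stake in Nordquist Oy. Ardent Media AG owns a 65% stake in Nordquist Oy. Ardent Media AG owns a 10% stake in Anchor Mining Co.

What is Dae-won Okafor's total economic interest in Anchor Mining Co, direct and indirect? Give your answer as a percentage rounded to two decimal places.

78.77%

Dae-won reaches Anchor along 4 paths.
Direct stake: 14% = 14%.
Via Ardent → Talus: 79% × 58% × 75% = 34.365%.
Via Talus: 30% × 75% = 22.5%.
Via Ardent: 79% × 10% = 7.9%.
Total: 14% + 34.365% + 22.5% + 7.9% = 78.765%.
Rounded: 78.77%.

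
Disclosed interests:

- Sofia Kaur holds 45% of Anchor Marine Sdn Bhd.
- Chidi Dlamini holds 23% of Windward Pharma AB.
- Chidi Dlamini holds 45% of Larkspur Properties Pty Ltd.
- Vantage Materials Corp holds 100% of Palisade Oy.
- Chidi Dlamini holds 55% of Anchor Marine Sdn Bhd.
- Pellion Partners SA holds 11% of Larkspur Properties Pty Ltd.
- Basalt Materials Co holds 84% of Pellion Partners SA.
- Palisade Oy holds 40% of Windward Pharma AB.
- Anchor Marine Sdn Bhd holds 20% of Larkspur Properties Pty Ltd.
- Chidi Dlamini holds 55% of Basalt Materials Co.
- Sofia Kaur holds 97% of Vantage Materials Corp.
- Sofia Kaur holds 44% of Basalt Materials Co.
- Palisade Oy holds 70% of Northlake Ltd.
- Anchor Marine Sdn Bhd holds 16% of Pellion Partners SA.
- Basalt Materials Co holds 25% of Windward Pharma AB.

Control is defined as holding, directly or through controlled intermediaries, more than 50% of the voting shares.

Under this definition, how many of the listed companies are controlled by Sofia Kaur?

Sofia holds 97% of Vantage, so Sofia controls Vantage.
Vantage holds 100% of Palisade, so Sofia controls Palisade.
Palisade holds 70% of Northlake, so Sofia controls Northlake.
No other company's threshold is met.
Sofia controls 3 companies.

3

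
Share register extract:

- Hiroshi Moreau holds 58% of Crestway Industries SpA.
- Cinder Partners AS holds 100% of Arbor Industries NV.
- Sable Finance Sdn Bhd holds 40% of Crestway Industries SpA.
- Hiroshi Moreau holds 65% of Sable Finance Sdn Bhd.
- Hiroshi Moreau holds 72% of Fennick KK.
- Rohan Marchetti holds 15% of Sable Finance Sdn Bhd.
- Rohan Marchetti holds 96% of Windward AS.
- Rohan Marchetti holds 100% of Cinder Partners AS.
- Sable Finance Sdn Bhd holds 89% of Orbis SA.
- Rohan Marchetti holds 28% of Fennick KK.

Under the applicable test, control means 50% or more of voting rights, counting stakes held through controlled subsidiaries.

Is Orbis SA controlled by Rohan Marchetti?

Rohan holds 100% of Cinder, so Rohan controls Cinder.
Rohan holds 96% of Windward, so Rohan controls Windward.
Cinder holds 100% of Arbor, so Rohan controls Arbor.
Neither Rohan nor any entity Rohan controls holds any voting interest in Orbis.
So Rohan does not control Orbis.

No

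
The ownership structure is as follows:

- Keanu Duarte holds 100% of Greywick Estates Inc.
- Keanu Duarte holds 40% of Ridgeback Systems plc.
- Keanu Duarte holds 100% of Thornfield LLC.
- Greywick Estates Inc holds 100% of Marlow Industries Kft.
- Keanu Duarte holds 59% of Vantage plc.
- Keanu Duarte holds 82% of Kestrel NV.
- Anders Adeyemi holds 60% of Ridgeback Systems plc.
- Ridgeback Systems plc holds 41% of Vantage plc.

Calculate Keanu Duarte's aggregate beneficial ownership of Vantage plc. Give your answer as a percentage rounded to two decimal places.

75.40%

Keanu reaches Vantage along 2 paths.
Via Ridgeback: 40% × 41% = 16.4%.
Direct stake: 59% = 59%.
Total: 16.4% + 59% = 75.4%.
Rounded: 75.40%.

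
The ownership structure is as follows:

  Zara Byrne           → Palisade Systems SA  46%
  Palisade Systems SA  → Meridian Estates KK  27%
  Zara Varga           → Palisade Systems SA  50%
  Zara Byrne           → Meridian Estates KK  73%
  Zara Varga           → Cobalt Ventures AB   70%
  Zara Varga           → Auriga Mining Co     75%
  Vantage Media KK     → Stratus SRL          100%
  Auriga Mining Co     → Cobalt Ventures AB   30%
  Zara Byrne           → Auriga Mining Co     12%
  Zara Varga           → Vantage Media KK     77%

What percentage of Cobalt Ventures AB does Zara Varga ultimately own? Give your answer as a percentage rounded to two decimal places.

Zara Varga reaches Cobalt along 2 paths.
Via Auriga: 75% × 30% = 22.5%.
Direct stake: 70% = 70%.
Total: 22.5% + 70% = 92.5%.
Rounded: 92.50%.

92.50%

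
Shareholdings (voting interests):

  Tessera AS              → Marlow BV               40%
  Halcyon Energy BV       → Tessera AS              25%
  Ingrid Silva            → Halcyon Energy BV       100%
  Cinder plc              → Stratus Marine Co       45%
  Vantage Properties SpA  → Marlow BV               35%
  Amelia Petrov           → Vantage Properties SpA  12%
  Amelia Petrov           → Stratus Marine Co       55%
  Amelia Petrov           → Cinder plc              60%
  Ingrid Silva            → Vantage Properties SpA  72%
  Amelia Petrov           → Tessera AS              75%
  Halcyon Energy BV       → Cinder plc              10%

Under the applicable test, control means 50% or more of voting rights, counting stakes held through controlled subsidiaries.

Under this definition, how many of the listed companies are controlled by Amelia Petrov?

Amelia holds 60% of Cinder, so Amelia controls Cinder.
Amelia holds 75% of Tessera, so Amelia controls Tessera.
Amelia and Cinder together hold 55% + 45% = 100% of Stratus, so Amelia controls Stratus.
No other company's threshold is met.
Amelia controls 3 companies.

3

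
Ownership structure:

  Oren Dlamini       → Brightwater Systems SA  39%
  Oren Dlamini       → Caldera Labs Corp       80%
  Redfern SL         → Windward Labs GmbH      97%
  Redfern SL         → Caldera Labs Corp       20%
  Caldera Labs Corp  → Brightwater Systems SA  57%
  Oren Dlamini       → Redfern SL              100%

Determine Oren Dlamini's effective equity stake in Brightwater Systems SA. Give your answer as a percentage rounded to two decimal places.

Oren reaches Brightwater along 3 paths.
Direct stake: 39% = 39%.
Via Caldera: 80% × 57% = 45.6%.
Via Redfern → Caldera: 100% × 20% × 57% = 11.4%.
Total: 39% + 45.6% + 11.4% = 96%.
Rounded: 96.00%.

96.00%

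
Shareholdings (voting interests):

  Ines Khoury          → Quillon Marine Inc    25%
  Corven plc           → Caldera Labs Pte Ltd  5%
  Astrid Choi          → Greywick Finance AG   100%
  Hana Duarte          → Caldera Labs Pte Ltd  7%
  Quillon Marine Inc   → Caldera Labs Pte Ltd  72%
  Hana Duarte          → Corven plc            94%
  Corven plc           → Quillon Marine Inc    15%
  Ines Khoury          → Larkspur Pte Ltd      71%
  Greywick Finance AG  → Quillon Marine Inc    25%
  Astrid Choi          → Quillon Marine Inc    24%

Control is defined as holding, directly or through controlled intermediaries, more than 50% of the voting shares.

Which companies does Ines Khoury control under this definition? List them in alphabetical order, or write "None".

Ines holds 71% of Larkspur, so Ines controls Larkspur.
No other company's threshold is met.

Larkspur Pte Ltd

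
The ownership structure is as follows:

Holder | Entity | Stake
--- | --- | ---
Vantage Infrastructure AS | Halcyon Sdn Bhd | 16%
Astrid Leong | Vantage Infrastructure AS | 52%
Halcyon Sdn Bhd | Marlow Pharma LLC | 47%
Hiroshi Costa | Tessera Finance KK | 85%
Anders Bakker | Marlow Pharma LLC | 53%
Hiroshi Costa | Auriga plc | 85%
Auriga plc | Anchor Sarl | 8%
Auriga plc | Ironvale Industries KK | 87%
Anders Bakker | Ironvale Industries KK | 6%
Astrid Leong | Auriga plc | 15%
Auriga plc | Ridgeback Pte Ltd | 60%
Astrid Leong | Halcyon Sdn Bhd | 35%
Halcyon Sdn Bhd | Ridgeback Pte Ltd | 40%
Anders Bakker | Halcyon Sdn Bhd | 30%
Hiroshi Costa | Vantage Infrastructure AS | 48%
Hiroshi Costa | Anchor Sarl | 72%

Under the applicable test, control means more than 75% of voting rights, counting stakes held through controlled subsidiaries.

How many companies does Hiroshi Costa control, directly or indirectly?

4

Hiroshi holds 85% of Auriga, so Hiroshi controls Auriga.
Auriga and Hiroshi together hold 8% + 72% = 80% of Anchor, so Hiroshi controls Anchor.
Hiroshi holds 85% of Tessera, so Hiroshi controls Tessera.
Auriga holds 87% of Ironvale, so Hiroshi controls Ironvale.
No other company's threshold is met.
Hiroshi controls 4 companies.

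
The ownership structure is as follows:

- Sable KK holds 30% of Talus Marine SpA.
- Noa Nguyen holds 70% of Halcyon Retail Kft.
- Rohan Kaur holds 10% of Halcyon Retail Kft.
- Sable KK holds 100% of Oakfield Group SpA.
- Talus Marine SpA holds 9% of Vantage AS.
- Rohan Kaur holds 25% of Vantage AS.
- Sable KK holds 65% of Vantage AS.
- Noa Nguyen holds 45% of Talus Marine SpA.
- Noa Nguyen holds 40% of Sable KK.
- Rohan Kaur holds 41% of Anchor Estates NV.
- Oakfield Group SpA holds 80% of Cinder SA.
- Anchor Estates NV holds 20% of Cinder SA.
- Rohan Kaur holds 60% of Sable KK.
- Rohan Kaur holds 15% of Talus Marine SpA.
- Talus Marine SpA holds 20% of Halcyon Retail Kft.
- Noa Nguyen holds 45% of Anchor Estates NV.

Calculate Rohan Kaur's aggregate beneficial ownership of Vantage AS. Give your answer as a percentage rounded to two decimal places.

Rohan reaches Vantage along 4 paths.
Via Sable: 60% × 65% = 39%.
Via Sable → Talus: 60% × 30% × 9% = 1.62%.
Via Talus: 15% × 9% = 1.35%.
Direct stake: 25% = 25%.
Total: 39% + 1.62% + 1.35% + 25% = 66.97%.

66.97%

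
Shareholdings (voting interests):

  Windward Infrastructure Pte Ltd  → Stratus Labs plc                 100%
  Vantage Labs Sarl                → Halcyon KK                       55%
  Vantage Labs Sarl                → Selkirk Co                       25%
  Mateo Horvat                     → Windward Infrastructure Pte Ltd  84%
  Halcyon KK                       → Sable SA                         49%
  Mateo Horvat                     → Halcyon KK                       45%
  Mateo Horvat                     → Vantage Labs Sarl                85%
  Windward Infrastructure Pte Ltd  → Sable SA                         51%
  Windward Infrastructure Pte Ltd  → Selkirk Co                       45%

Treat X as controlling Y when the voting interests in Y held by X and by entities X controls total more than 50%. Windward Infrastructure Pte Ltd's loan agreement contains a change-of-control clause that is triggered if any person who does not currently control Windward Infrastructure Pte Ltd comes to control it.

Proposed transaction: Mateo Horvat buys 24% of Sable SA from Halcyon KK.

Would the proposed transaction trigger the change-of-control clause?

No

The purchase adds only to Mateo's holdings (Halcyon's stake shrinks), so Mateo is the only person who could newly come to control Windward.
Mateo holds 84% of Windward, so Mateo controls Windward.
So Mateo already controls Windward before the transaction.
After the purchase, Mateo holds 24% of Sable directly, and Halcyon's stake falls to 25%.
Mateo controlled Windward already, so this is not a new person acquiring control; every other person's position is unchanged or reduced.
No new person acquires control, so the clause is not triggered.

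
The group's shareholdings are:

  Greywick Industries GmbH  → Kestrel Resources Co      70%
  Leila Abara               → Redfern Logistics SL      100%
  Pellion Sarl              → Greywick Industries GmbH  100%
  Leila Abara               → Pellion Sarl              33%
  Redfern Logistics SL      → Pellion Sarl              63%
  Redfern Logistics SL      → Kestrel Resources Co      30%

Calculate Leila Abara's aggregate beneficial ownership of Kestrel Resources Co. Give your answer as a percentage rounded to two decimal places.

Leila reaches Kestrel along 3 paths.
Via Pellion → Greywick: 33% × 100% × 70% = 23.1%.
Via Redfern → Pellion → Greywick: 100% × 63% × 100% × 70% = 44.1%.
Via Redfern: 100% × 30% = 30%.
Total: 23.1% + 44.1% + 30% = 97.2%.
Rounded: 97.20%.

97.20%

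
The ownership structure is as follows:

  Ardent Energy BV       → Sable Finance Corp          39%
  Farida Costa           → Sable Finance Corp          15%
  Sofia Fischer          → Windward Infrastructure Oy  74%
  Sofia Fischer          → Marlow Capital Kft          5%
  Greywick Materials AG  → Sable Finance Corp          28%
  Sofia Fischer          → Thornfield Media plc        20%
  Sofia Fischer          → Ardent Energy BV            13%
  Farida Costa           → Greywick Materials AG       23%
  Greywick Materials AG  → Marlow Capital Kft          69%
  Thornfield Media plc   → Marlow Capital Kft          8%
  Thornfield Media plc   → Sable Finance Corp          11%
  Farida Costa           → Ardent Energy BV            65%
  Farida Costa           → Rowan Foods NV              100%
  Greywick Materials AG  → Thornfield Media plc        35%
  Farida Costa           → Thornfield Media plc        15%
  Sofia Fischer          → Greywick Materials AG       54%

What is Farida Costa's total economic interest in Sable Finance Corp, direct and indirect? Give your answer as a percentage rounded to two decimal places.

Farida reaches Sable along 5 paths.
Direct stake: 15% = 15%.
Via Ardent: 65% × 39% = 25.35%.
Via Greywick: 23% × 28% = 6.44%.
Via Greywick → Thornfield: 23% × 35% × 11% = 0.8855%.
Via Thornfield: 15% × 11% = 1.65%.
Total: 15% + 25.35% + 6.44% + 0.8855% + 1.65% = 49.3255%.
Rounded: 49.33%.

49.33%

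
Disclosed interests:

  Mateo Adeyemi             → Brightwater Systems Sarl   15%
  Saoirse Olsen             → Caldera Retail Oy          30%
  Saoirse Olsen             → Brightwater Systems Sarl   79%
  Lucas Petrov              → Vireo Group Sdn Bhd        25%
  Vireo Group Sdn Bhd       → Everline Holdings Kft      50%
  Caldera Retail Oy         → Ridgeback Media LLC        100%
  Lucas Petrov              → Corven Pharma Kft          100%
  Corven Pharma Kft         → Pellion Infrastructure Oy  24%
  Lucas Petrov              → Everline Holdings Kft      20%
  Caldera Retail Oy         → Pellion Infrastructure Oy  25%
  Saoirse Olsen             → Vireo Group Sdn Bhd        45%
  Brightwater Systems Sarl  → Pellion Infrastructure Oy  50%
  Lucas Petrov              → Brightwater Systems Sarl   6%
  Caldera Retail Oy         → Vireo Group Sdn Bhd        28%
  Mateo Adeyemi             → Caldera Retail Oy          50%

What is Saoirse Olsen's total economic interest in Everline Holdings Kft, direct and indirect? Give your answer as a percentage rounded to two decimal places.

26.70%

Saoirse reaches Everline along 2 paths.
Via Vireo: 45% × 50% = 22.5%.
Via Caldera → Vireo: 30% × 28% × 50% = 4.2%.
Total: 22.5% + 4.2% = 26.7%.
Rounded: 26.70%.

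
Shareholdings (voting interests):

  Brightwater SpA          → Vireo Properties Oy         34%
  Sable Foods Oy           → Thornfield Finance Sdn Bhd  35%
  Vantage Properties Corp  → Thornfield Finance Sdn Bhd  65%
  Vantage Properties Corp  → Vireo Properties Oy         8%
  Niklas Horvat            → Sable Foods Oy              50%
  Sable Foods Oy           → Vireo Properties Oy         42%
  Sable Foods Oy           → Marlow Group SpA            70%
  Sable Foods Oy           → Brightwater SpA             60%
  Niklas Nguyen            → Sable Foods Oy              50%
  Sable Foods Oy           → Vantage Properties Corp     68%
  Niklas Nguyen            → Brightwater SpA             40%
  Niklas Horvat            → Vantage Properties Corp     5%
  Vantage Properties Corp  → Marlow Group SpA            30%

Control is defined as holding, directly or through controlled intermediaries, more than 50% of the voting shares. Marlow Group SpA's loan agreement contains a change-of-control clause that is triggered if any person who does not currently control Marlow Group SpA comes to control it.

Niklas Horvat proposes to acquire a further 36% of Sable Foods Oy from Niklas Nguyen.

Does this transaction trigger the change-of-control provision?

The purchase adds only to Niklas Horvat's holdings (Niklas Nguyen's stake shrinks), so Niklas Horvat is the only person who could newly come to control Marlow.
Niklas Horvat's largest direct stake is 50% in Sable, which does not meet the threshold, so Niklas Horvat controls no company.
Neither Niklas Horvat nor any entity Niklas Horvat controls holds any voting interest in Marlow.
So before the transaction, Niklas Horvat does not control Marlow.
After the purchase, Niklas Horvat's direct stake in Sable rises to 50% + 36% = 86%, and Niklas Nguyen's stake falls to 14%.
Niklas Horvat holds 86% of Sable, so Niklas Horvat controls Sable.
Sable and Niklas Horvat together hold 68% + 5% = 73% of Vantage, so Niklas Horvat controls Vantage.
Sable and Vantage together hold 70% + 30% = 100% of Marlow, so Niklas Horvat controls Marlow.
Niklas Horvat did not control Marlow before and does after, so the clause is triggered.

Yes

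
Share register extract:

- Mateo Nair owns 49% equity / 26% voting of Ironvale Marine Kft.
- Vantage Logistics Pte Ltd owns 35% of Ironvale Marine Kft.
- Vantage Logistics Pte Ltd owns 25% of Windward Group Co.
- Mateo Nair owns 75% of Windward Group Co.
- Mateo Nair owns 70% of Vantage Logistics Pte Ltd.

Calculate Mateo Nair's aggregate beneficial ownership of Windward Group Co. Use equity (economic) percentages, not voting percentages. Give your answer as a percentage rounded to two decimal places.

Mateo reaches Windward along 2 paths.
Direct stake: 75% = 75%.
Via Vantage: 70% × 25% = 17.5%.
Total: 75% + 17.5% = 92.5%.
Rounded: 92.50%.

92.50%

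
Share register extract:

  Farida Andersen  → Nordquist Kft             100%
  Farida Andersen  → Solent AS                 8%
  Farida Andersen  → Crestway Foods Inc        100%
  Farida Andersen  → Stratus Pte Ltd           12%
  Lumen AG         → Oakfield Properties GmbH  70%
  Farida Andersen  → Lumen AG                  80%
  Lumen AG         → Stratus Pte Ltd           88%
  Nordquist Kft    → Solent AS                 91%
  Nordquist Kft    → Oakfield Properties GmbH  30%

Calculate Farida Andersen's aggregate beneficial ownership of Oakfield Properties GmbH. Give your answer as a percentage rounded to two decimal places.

86.00%

Farida reaches Oakfield along 2 paths.
Via Nordquist: 100% × 30% = 30%.
Via Lumen: 80% × 70% = 56%.
Total: 30% + 56% = 86%.
Rounded: 86.00%.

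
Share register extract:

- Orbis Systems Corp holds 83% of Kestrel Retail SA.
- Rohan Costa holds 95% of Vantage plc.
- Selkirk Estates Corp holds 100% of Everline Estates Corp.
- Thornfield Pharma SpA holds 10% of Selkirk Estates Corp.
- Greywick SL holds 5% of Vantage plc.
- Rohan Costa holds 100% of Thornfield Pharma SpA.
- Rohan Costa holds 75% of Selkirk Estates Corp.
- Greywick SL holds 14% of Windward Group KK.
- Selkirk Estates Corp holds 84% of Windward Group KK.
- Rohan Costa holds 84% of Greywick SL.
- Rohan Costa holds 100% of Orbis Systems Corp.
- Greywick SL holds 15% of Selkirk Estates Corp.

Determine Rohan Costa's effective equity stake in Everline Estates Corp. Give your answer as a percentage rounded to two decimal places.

Rohan reaches Everline along 3 paths.
Via Selkirk: 75% × 100% = 75%.
Via Thornfield → Selkirk: 100% × 10% × 100% = 10%.
Via Greywick → Selkirk: 84% × 15% × 100% = 12.6%.
Total: 75% + 10% + 12.6% = 97.6%.
Rounded: 97.60%.

97.60%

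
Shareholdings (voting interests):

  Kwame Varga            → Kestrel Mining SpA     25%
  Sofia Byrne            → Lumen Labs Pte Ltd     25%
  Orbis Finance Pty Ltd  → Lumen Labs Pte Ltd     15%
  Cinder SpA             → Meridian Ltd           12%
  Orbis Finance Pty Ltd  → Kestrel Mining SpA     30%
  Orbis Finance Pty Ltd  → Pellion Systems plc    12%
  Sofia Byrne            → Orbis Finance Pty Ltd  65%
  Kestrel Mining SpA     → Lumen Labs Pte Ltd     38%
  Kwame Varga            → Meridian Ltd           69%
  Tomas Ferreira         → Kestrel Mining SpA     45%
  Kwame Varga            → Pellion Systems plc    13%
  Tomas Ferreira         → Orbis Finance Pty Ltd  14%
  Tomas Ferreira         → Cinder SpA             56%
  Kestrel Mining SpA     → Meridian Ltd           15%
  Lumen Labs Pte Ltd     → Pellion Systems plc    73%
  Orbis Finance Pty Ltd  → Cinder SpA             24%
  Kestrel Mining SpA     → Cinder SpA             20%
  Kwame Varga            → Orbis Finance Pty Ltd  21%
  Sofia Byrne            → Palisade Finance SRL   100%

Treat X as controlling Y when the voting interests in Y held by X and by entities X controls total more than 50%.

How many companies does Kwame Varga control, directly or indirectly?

Kwame holds 69% of Meridian, so Kwame controls Meridian.
No other company's threshold is met.
Kwame controls 1 company.

1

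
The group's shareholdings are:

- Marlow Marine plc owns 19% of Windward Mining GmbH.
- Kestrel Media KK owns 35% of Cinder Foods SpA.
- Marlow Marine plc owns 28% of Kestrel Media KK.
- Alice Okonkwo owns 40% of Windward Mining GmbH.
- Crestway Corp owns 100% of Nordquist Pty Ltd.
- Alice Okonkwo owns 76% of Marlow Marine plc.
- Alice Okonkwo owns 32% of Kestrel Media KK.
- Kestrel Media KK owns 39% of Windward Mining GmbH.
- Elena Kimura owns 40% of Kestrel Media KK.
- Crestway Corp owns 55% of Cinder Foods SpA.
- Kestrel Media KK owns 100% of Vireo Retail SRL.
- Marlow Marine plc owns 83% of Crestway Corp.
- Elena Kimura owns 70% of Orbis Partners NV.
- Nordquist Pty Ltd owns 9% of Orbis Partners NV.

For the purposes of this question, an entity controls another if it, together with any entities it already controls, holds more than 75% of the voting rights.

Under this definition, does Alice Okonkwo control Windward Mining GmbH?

No

Alice holds 76% of Marlow, so Alice controls Marlow.
Marlow holds 83% of Crestway, so Alice controls Crestway.
Crestway holds 100% of Nordquist, so Alice controls Nordquist.
In Windward, Alice's side holds only 40% + 19% = 59%, not > 75%.
So Alice does not control Windward.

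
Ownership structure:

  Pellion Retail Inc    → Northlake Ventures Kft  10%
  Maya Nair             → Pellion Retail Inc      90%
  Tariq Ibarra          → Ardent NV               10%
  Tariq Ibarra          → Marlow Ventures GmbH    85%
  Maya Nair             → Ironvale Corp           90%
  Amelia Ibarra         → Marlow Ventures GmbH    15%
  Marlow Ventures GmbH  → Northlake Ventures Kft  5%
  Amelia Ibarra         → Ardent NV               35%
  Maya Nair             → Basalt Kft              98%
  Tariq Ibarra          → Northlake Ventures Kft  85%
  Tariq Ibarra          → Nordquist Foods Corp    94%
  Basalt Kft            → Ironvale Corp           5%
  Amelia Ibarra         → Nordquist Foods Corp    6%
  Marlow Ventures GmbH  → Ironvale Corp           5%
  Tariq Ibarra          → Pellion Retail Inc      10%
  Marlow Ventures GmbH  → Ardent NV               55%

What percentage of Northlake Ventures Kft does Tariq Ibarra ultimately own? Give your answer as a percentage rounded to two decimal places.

Tariq reaches Northlake along 3 paths.
Via Marlow: 85% × 5% = 4.25%.
Direct stake: 85% = 85%.
Via Pellion: 10% × 10% = 1%.
Total: 4.25% + 85% + 1% = 90.25%.

90.25%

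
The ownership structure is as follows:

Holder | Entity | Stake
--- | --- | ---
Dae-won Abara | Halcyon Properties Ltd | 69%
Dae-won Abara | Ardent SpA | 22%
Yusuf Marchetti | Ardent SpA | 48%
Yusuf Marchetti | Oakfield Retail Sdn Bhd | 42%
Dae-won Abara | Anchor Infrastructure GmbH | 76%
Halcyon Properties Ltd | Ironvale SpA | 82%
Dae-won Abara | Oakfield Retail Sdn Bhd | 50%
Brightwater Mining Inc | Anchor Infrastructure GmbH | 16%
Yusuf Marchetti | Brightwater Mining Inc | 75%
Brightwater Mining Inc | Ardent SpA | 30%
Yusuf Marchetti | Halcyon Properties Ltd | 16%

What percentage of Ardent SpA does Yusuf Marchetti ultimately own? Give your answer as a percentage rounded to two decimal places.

Yusuf reaches Ardent along 2 paths.
Direct stake: 48% = 48%.
Via Brightwater: 75% × 30% = 22.5%.
Total: 48% + 22.5% = 70.5%.
Rounded: 70.50%.

70.50%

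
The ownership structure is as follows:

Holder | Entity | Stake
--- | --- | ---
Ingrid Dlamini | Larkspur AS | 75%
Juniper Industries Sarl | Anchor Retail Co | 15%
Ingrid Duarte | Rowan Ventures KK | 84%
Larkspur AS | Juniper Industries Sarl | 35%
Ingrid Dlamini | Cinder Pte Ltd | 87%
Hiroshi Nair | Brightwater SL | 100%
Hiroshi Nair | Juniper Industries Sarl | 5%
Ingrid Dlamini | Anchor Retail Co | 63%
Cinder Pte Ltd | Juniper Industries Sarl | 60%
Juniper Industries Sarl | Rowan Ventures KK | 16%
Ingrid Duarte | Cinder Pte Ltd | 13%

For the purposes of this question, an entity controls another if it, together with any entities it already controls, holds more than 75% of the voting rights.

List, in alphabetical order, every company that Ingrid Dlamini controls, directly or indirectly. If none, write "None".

Ingrid Dlamini holds 87% of Cinder, so Ingrid Dlamini controls Cinder.
No other company's threshold is met.

Cinder Pte Ltd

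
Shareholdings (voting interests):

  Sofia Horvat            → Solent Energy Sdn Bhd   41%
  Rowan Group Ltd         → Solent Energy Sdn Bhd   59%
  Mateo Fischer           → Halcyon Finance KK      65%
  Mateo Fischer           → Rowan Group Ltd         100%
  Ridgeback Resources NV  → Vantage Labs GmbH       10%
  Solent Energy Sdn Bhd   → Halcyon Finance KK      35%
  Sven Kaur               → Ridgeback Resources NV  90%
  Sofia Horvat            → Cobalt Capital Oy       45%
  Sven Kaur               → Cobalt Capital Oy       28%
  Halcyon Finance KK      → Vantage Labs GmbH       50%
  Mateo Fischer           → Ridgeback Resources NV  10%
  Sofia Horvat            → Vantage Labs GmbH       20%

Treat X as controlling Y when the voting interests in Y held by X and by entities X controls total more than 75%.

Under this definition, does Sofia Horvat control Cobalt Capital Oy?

No

Sofia's largest direct stake is 45% in Cobalt, which does not meet the threshold, so Sofia controls no company.
In Cobalt, Sofia's side holds only 45%, not > 75%.
So Sofia does not control Cobalt.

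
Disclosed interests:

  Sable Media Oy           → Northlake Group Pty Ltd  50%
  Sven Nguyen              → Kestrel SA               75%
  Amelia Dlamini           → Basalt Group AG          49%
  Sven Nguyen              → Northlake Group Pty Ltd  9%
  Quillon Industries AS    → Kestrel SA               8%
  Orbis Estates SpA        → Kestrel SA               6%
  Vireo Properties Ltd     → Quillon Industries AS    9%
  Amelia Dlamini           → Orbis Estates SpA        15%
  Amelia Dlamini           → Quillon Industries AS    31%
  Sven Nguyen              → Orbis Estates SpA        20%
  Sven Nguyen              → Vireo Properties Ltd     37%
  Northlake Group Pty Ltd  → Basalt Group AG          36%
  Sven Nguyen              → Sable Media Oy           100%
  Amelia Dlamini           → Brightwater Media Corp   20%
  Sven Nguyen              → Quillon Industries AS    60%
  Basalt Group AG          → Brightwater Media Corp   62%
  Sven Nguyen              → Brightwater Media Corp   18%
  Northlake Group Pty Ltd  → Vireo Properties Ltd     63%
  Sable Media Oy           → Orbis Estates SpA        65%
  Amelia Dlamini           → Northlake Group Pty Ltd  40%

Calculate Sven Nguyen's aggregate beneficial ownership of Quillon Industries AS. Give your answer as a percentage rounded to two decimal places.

66.68%

Sven reaches Quillon along 4 paths.
Via Northlake → Vireo: 9% × 63% × 9% = 0.5103%.
Via Sable → Northlake → Vireo: 100% × 50% × 63% × 9% = 2.835%.
Via Vireo: 37% × 9% = 3.33%.
Direct stake: 60% = 60%.
Total: 0.5103% + 2.835% + 3.33% + 60% = 66.6753%.
Rounded: 66.68%.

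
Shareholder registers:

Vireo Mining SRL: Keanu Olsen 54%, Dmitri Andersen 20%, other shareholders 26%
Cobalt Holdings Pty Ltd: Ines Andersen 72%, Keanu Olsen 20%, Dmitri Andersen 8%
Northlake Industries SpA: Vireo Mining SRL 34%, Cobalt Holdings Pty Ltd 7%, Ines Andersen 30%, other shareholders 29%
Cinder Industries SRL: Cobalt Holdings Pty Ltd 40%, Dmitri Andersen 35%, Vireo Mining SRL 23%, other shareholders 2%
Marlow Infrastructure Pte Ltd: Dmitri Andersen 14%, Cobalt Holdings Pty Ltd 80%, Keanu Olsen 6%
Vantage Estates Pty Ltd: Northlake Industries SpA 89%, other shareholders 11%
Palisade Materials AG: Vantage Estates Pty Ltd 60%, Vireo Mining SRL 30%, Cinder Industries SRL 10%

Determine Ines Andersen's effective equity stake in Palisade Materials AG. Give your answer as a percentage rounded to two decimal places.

Ines reaches Palisade along 3 paths.
Via Cobalt → Northlake → Vantage: 72% × 7% × 89% × 60% = 2.69136%.
Via Northlake → Vantage: 30% × 89% × 60% = 16.02%.
Via Cobalt → Cinder: 72% × 40% × 10% = 2.88%.
Total: 2.69136% + 16.02% + 2.88% = 21.59136%.
Rounded: 21.59%.

21.59%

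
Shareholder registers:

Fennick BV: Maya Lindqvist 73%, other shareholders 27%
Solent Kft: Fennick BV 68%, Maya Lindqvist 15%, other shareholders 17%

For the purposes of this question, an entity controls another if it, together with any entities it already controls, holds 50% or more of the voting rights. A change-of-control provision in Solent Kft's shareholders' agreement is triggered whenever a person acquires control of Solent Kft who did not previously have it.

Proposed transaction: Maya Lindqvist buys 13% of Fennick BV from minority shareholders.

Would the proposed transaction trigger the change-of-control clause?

The purchase changes only Maya's holdings, so Maya is the only person who could newly come to control Solent.
Maya holds 73% of Fennick, so Maya controls Fennick.
Fennick and Maya together hold 68% + 15% = 83% of Solent, so Maya controls Solent.
So Maya already controls Solent before the transaction.
After the purchase, Maya's direct stake in Fennick rises to 73% + 13% = 86%.
Maya controlled Solent already, so this is not a new person acquiring control; every other person's position is unchanged or reduced.
No new person acquires control, so the clause is not triggered.

No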